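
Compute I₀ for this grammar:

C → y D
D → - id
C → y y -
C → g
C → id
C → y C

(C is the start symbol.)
{ [C → . g], [C → . id], [C → . y C], [C → . y D], [C → . y y -], [C' → . C] }

First, augment the grammar with C' → C
I₀ = CLOSURE({ [C' → . C] }):
  [C' → . C] has the dot before C: add [C → . y D], [C → . y y -], [C → . g], [C → . id], [C → . y C]
No further items can be added.

I₀ = { [C → . g], [C → . id], [C → . y C], [C → . y D], [C → . y y -], [C' → . C] }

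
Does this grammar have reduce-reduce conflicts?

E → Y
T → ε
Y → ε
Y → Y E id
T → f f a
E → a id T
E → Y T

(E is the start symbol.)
Augment with E' → E and build the canonical LR(0) collection (I0 = CLOSURE({[E' → . E]}), then GOTO on every symbol after a dot until no new states appear). It has 12 states:
  I0: { [E → . Y T], [E → . Y], [E → . a id T], [E' → . E], [Y → . Y E id], [Y → .] }  — shift, reduce
  I1: { [E' → E .] }  — accept
  I2: { [E → . Y T], [E → . Y], [E → . a id T], [E → Y . T], [E → Y .], [T → . f f a], [T → .], [Y → . Y E id], [Y → .], [Y → Y . E id] }  — shift, 3 reduces
  I3: { [E → a . id T] }  — shift
  I4: { [E → a id . T], [T → . f f a], [T → .] }  — shift, reduce
  I5: { [E → a id T .] }  — reduce
  I6: { [T → f . f a] }  — shift
  I7: { [T → f f . a] }  — shift
  I8: { [T → f f a .] }  — reduce
  I9: { [Y → Y E . id] }  — shift
  I10: { [E → Y T .] }  — reduce
  I11: { [Y → Y E id .] }  — reduce

I2 contains complete items [E → Y .], [T → .], [Y → .] — reduce-reduce conflict.

Answer: Yes — I2: [E → Y .] vs [T → .]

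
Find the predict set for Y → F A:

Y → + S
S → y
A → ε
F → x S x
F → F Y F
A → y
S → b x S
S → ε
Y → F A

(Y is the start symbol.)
PREDICT(Y → F A) = (FIRST(RHS) \ {ε}) ∪ (FOLLOW(Y) if ε ∈ FIRST(RHS), i.e. RHS ⇒* ε)
FIRST(F) = { 'x' }
FIRST(F A) = { 'x' }
ε ∉ FIRST(F A), so FOLLOW(Y) is not added.
PREDICT(Y → F A) = { 'x' }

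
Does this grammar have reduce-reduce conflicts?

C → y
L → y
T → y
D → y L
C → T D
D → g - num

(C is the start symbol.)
A reduce-reduce conflict occurs when an LR(0) state has two complete items [A → α .] and [B → β .] — both call for a reduction, and with no lookahead the parser cannot choose between them.

Augment with C' → C and build the canonical LR(0) collection (I0 = CLOSURE({[C' → . C]}), then GOTO on every symbol after a dot until no new states appear). It has 11 states:
  I0: { [C → . T D], [C → . y], [C' → . C], [T → . y] }  — shift
  I1: { [C' → C .] }  — accept
  I2: { [C → T . D], [D → . g - num], [D → . y L] }  — shift
  I3: { [C → y .], [T → y .] }  — 2 reduces
  I4: { [C → T D .] }  — reduce
  I5: { [D → g . - num] }  — shift
  I6: { [D → y . L], [L → . y] }  — shift
  I7: { [D → y L .] }  — reduce
  I8: { [L → y .] }  — reduce
  I9: { [D → g - . num] }  — shift
  I10: { [D → g - num .] }  — reduce

I3 contains complete items [C → y .], [T → y .] — reduce-reduce conflict.

Answer: Yes — I3: [C → y .] vs [T → y .]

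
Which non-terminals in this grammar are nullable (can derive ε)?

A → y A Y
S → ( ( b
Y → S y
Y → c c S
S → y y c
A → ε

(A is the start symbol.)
{ 'A' }

ε-productions: A → ε
So A is immediately nullable.
No further non-terminal can be added: every production for the remaining non-terminals contains a terminal or a non-nullable non-terminal.
Nullable = { 'A' }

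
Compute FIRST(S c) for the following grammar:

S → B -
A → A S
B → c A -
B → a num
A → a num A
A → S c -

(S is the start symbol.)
{ 'a', 'c' }

FIRST sets of the non-terminals involved (from the grammar, by fixed-point iteration):
  FIRST(S) = { 'a', 'c' }

To compute FIRST(S c), process the symbols left to right:
Symbol S is a non-terminal. Add FIRST(S) \ {ε} = { 'a', 'c' }
S is not nullable (ε ∉ FIRST(S)), so stop here.
FIRST(S c) = { 'a', 'c' }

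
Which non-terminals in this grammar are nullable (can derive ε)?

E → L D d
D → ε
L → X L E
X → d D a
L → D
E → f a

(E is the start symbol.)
A non-terminal is nullable if it can derive ε (the empty string): either it has an ε-production, or it has a production whose right-hand side consists entirely of nullable non-terminals.

ε-productions: D → ε
So D is immediately nullable.
L → D: every symbol on the right is nullable, so L is nullable too.
No further non-terminal can be added: every production for the remaining non-terminals contains a terminal or a non-nullable non-terminal.
Nullable = { 'D', 'L' }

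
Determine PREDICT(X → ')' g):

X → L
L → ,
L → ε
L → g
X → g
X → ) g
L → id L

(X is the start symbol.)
PREDICT(X → ')' g) = (FIRST(RHS) \ {ε}) ∪ (FOLLOW(X) if ε ∈ FIRST(RHS), i.e. RHS ⇒* ε)
FIRST(')' g) = { ')' }
ε ∉ FIRST(')' g), so FOLLOW(X) is not added.
PREDICT(X → ')' g) = { ')' }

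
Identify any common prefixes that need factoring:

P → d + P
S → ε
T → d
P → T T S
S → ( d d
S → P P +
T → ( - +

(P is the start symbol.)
Left-factoring is needed when two productions for the same non-terminal
share a common prefix on the right-hand side.

Productions for P:
  P → d + P
  P → T T S
Productions for S:
  S → ε
  S → ( d d
  S → P P +
Productions for T:
  T → d
  T → ( - +

No common prefixes found.

Answer: No, left-factoring is not needed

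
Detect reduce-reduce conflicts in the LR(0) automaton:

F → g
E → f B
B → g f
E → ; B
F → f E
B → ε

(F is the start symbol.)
A reduce-reduce conflict occurs when an LR(0) state has two complete items [A → α .] and [B → β .] — both call for a reduction, and with no lookahead the parser cannot choose between them.

Augment with F' → F and build the canonical LR(0) collection (I0 = CLOSURE({[F' → . F]}), then GOTO on every symbol after a dot until no new states appear). It has 11 states:
  I0: { [F → . f E], [F → . g], [F' → . F] }  — shift
  I1: { [F' → F .] }  — accept
  I2: { [E → . ; B], [E → . f B], [F → f . E] }  — shift
  I3: { [F → g .] }  — reduce
  I4: { [B → . g f], [B → .], [E → ; . B] }  — shift, reduce
  I5: { [F → f E .] }  — reduce
  I6: { [B → . g f], [B → .], [E → f . B] }  — shift, reduce
  I7: { [E → f B .] }  — reduce
  I8: { [B → g . f] }  — shift
  I9: { [B → g f .] }  — reduce
  I10: { [E → ; B .] }  — reduce

No state contains more than one complete item.

Answer: No reduce-reduce conflicts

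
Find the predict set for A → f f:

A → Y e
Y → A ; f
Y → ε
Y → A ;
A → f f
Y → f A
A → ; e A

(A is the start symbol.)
{ 'f' }

PREDICT(A → f f) = (FIRST(RHS) \ {ε}) ∪ (FOLLOW(A) if ε ∈ FIRST(RHS), i.e. RHS ⇒* ε)
FIRST(f f) = { 'f' }
ε ∉ FIRST(f f), so FOLLOW(A) is not added.
PREDICT(A → f f) = { 'f' }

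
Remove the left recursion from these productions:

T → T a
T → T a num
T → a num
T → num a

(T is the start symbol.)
T → a num T'
T → num a T'
T' → a T'
T' → a num T'
T' → ε

T is directly left-recursive. The standard transformation for
  A → A α₁ | ... | A α_m | β₁ | ... | β_n
is
  A  → β₁ A' | ... | β_n A'
  A' → α₁ A' | ... | α_m A' | ε

T → a num becomes T → a num T'
T → num a becomes T → num a T'
T → T a becomes T' → a T'
T → T a num becomes T' → a num T'
Add T' → ε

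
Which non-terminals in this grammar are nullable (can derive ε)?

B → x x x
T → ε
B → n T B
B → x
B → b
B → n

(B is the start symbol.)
A non-terminal is nullable if it can derive ε (the empty string): either it has an ε-production, or it has a production whose right-hand side consists entirely of nullable non-terminals.

ε-productions: T → ε
So T is immediately nullable.
No further non-terminal can be added: every production for the remaining non-terminals contains a terminal or a non-nullable non-terminal.
Nullable = { 'T' }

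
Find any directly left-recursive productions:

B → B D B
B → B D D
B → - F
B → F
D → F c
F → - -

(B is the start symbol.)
Direct left recursion occurs when N → N α for some non-terminal N (the right-hand side begins with the left-hand side itself).

B → B D B: LEFT RECURSIVE (starts with B)
B → B D D: LEFT RECURSIVE (starts with B)
B → - F: starts with '-'
B → F: starts with F
D → F c: starts with F
F → - -: starts with '-'

The grammar has direct left recursion on: B.

Answer: Yes, B is left-recursive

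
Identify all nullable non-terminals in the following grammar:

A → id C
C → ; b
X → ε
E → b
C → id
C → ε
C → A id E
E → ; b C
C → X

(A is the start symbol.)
A non-terminal is nullable if it can derive ε (the empty string): either it has an ε-production, or it has a production whose right-hand side consists entirely of nullable non-terminals.

ε-productions: X → ε, C → ε
So X, C are immediately nullable.
No further non-terminal can be added: every production for the remaining non-terminals contains a terminal or a non-nullable non-terminal.
Nullable = { 'C', 'X' }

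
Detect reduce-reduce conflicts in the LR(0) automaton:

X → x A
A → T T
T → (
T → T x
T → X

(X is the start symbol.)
A reduce-reduce conflict occurs when an LR(0) state has two complete items [A → α .] and [B → β .] — both call for a reduction, and with no lookahead the parser cannot choose between them.

Augment with X' → X and build the canonical LR(0) collection (I0 = CLOSURE({[X' → . X]}), then GOTO on every symbol after a dot until no new states appear). It has 10 states:
  I0: { [X → . x A], [X' → . X] }  — shift
  I1: { [X' → X .] }  — accept
  I2: { [A → . T T], [T → . (], [T → . T x], [T → . X], [X → . x A], [X → x . A] }  — shift
  I3: { [T → ( .] }  — reduce
  I4: { [X → x A .] }  — reduce
  I5: { [A → T . T], [T → . (], [T → . T x], [T → . X], [T → T . x], [X → . x A] }  — shift
  I6: { [T → X .] }  — reduce
  I7: { [A → T T .], [T → T . x] }  — shift, reduce
  I8: { [A → . T T], [T → . (], [T → . T x], [T → . X], [T → T x .], [X → . x A], [X → x . A] }  — shift, reduce
  I9: { [T → T x .] }  — reduce

No state contains more than one complete item.

Answer: No reduce-reduce conflicts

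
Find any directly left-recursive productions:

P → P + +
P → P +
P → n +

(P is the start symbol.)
Yes, P is left-recursive

P → P + +: LEFT RECURSIVE (starts with P)
P → P +: LEFT RECURSIVE (starts with P)
P → n +: starts with n

The grammar has direct left recursion on: P.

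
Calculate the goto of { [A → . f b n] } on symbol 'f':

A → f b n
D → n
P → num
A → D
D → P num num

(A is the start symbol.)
{ [A → f . b n] }

GOTO(I, 'f') = CLOSURE({ [A → αX.β] : [A → α.Xβ] ∈ I, X = 'f' })

Items with dot before 'f', with the dot advanced:
  [A → . f b n] → [A → f . b n]
Closure adds nothing (no advanced item has the dot before a non-terminal).

GOTO = { [A → f . b n] }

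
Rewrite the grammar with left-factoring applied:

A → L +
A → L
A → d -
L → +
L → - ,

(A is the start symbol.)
A → L A'
A' → +
A' → ε
A → d -
L → +
L → - ,

Left-factoring transforms A → αβ₁ | αβ₂ into A → αA' and A' → β₁ | β₂
(α is the longest common prefix among the alternatives). Repeat until
no nonterminal has two alternatives with a common prefix.

Round 1: A has alternatives sharing prefix 'L'. Introduce A': A → L A'
  Add: A' → +
  Add: A' → ε

No remaining common prefixes — done.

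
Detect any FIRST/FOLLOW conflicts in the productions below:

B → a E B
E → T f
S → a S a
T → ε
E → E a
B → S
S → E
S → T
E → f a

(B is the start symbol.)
A FIRST/FOLLOW conflict occurs when a non-terminal N has a nullable alternative N → β (β ⇒* ε) and another alternative N → α with FIRST(α) ∩ FOLLOW(N) ≠ ∅: on such a lookahead the parser cannot decide between expanding α and letting N vanish via β.

Nullable non-terminals: B, S, T.
FIRST sets used below: FIRST(S) = { 'a', 'f', ε }, FIRST(E) = { 'f' }, FIRST(T) = { ε }

B: nullable alternative(s) B → S; FOLLOW(B) = { $ }
  B → a E B: FIRST \ {ε} = { 'a' } — disjoint from FOLLOW(B)
  B → S: FIRST \ {ε} = { 'a', 'f' } — this is the only nullable alternative, skip

S: nullable alternative(s) S → T; FOLLOW(S) = { $, 'a' }
  S → a S a: FIRST \ {ε} = { 'a' } — overlaps FOLLOW(S) on { 'a' }: CONFLICT
  S → E: FIRST \ {ε} = { 'f' } — disjoint from FOLLOW(S)
  S → T: FIRST \ {ε} = { } — this is the only nullable alternative, skip
T has a nullable alternative but only one production, so nothing to check.

E has no nullable alternative, so no FIRST/FOLLOW check is needed there.

So the grammar has 1 FIRST/FOLLOW conflict (marked CONFLICT above).

Answer: Yes. S → a S a with FOLLOW(S) on { 'a' }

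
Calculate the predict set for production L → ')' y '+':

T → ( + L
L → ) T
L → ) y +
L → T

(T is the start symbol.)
{ ')' }

PREDICT(L → ')' y '+') = (FIRST(RHS) \ {ε}) ∪ (FOLLOW(L) if ε ∈ FIRST(RHS), i.e. RHS ⇒* ε)
FIRST(')' y '+') = { ')' }
ε ∉ FIRST(')' y '+'), so FOLLOW(L) is not added.
PREDICT(L → ')' y '+') = { ')' }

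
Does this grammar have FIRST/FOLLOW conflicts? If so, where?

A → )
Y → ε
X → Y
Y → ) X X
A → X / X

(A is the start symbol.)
Yes. Y → ')' X X with FOLLOW(Y) on { ')' }

Nullable non-terminals: X, Y.
X has a nullable alternative but only one production, so nothing to check.

Y: nullable alternative(s) Y → ε; FOLLOW(Y) = { $, ')', '/' }
  Y → ε: FIRST \ {ε} = { } — this is the only nullable alternative, skip
  Y → ) X X: FIRST \ {ε} = { ')' } — overlaps FOLLOW(Y) on { ')' }: CONFLICT

A has no nullable alternative, so no FIRST/FOLLOW check is needed there.

So the grammar has 1 FIRST/FOLLOW conflict (marked CONFLICT above).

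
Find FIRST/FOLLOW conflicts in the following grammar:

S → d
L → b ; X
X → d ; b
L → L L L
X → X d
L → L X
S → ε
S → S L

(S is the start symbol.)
Yes. S → S L with FOLLOW(S) on { 'b' }

A FIRST/FOLLOW conflict occurs when a non-terminal N has a nullable alternative N → β (β ⇒* ε) and another alternative N → α with FIRST(α) ∩ FOLLOW(N) ≠ ∅: on such a lookahead the parser cannot decide between expanding α and letting N vanish via β.

Nullable non-terminals: S.
FIRST sets used below: FIRST(S) = { 'b', 'd', ε }, FIRST(L) = { 'b' }

S: nullable alternative(s) S → ε; FOLLOW(S) = { $, 'b' }
  S → d: FIRST \ {ε} = { 'd' } — disjoint from FOLLOW(S)
  S → ε: FIRST \ {ε} = { } — this is the only nullable alternative, skip
  S → S L: FIRST \ {ε} = { 'b', 'd' } — overlaps FOLLOW(S) on { 'b' }: CONFLICT

L, X have no nullable alternative, so no FIRST/FOLLOW check is needed there.

So the grammar has 1 FIRST/FOLLOW conflict (marked CONFLICT above).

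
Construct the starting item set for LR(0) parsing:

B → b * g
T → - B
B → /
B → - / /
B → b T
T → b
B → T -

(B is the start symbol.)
First, augment the grammar with B' → B
I₀ = CLOSURE({ [B' → . B] }):
  [B' → . B] has the dot before B: add [B → . b * g], [B → . /], [B → . - / /], [B → . b T], [B → . T -]
  [B → . T -] has the dot before T: add [T → . - B], [T → . b]
No further items can be added.

I₀ = { [B → . - / /], [B → . /], [B → . T -], [B → . b * g], [B → . b T], [B' → . B], [T → . - B], [T → . b] }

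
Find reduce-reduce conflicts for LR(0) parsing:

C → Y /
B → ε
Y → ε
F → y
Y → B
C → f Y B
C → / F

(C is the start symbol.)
Augment with C' → C and build the canonical LR(0) collection (I0 = CLOSURE({[C' → . C]}), then GOTO on every symbol after a dot until no new states appear). It has 11 states:
  I0: { [B → .], [C → . / F], [C → . Y /], [C → . f Y B], [C' → . C], [Y → . B], [Y → .] }  — shift, 2 reduces
  I1: { [C → / . F], [F → . y] }  — shift
  I2: { [Y → B .] }  — reduce
  I3: { [C' → C .] }  — accept
  I4: { [C → Y . /] }  — shift
  I5: { [B → .], [C → f . Y B], [Y → . B], [Y → .] }  — 2 reduces
  I6: { [B → .], [C → f Y . B] }  — reduce
  I7: { [C → f Y B .] }  — reduce
  I8: { [C → Y / .] }  — reduce
  I9: { [C → / F .] }  — reduce
  I10: { [F → y .] }  — reduce

I0 contains complete items [B → .], [Y → .] — reduce-reduce conflict.
I5 contains complete items [B → .], [Y → .] — reduce-reduce conflict.

Answer: Yes — I0: [B → .] vs [Y → .]; I5: [B → .] vs [Y → .]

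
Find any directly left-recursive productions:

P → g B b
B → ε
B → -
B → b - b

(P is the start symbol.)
Direct left recursion occurs when N → N α for some non-terminal N (the right-hand side begins with the left-hand side itself).

P → g B b: starts with g
B → ε: starts with ε
B → -: starts with '-'
B → b - b: starts with b

No direct left recursion found.

Answer: No direct left recursion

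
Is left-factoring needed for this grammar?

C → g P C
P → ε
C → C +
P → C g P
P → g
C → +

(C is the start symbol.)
No, left-factoring is not needed

Left-factoring is needed when two productions for the same non-terminal
share a common prefix on the right-hand side.

Productions for C:
  C → g P C
  C → C +
  C → +
Productions for P:
  P → ε
  P → C g P
  P → g

No common prefixes found.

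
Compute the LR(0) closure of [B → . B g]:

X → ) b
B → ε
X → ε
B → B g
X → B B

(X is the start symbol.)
{ [B → . B g], [B → .] }

To compute CLOSURE, for each item [A → α.Bβ] where B is a non-terminal, add [B → .γ] for all productions B → γ; repeat for the newly added items until nothing changes.

Start with: [B → . B g]
  [B → . B g] has the dot before B: add [B → .]
No further items can be added.

CLOSURE = { [B → . B g], [B → .] }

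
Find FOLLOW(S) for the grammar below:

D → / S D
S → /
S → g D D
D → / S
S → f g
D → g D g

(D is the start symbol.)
{ $, '/', 'g' }

In D → / S D: S is followed by D, add FIRST(D) \ {ε} = { '/', 'g' }
In D → / S: S is at the end, add FOLLOW(D)

The FOLLOW sets referred to above (computed the same way, to a fixed point):
  FOLLOW(D) = { $, '/', 'g' }

Taking the union: FOLLOW(S) = { $, '/', 'g' }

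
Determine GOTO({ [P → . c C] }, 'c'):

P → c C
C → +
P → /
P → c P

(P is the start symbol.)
GOTO(I, 'c') = CLOSURE({ [A → αX.β] : [A → α.Xβ] ∈ I, X = 'c' })

Items with dot before 'c', with the dot advanced:
  [P → . c C] → [P → c . C]
Closure of the advanced items:
  [P → c . C] has the dot before C: add [C → . +]

GOTO = { [C → . +], [P → c . C] }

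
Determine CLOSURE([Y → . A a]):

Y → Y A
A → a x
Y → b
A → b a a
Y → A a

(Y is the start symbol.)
Start with: [Y → . A a]
  [Y → . A a] has the dot before A: add [A → . a x], [A → . b a a]
No further items can be added.

CLOSURE = { [A → . a x], [A → . b a a], [Y → . A a] }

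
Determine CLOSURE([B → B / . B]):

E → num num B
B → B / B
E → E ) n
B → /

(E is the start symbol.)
{ [B → . /], [B → . B / B], [B → B / . B] }

To compute CLOSURE, for each item [A → α.Bβ] where B is a non-terminal, add [B → .γ] for all productions B → γ; repeat for the newly added items until nothing changes.

Start with: [B → B / . B]
  [B → B / . B] has the dot before B: add [B → . B / B], [B → . /]
No further items can be added.

CLOSURE = { [B → . /], [B → . B / B], [B → B / . B] }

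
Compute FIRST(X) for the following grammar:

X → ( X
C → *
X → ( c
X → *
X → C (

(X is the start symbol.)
{ '(', '*' }

FIRST sets of the other non-terminals involved (by the same procedure, iterated to a fixed point):
  FIRST(C) = { '*' }

From X → ( X:
  - '(' is a terminal: add '(' and stop
From X → ( c:
  - '(' is a terminal: add '(' and stop
From X → *:
  - '*' is a terminal: add '*' and stop
From X → C (:
  - C is a non-terminal: add FIRST(C) \ {ε} = { '*' }
    C is not nullable, so stop

Collecting: FIRST(X) = { '(', '*' }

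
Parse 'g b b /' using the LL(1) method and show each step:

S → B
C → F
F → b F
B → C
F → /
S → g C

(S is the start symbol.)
LL(1) parsing maintains a stack (initially the start symbol over $) and the input. At each step: if the stack top is a terminal, match it against the current input token; if it is a non-terminal N, replace it with the RHS of M[N, lookahead] (the unique production whose predict set contains the lookahead).

Stack is shown with the top on the left.

Stack  Input      Action
------------------------
S $    g b b / $  output S → g C
g C $  g b b / $  match 'g'
C $    b b / $    output C → F
F $    b b / $    output F → b F
b F $  b b / $    match 'b'
F $    b / $      output F → b F
b F $  b / $      match 'b'
F $    / $        output F → /
/ $    / $        match '/'
$      $          accept

The string is accepted.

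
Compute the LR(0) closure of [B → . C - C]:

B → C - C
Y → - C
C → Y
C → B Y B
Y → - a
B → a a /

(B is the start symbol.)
{ [B → . C - C], [B → . a a /], [C → . B Y B], [C → . Y], [Y → . - C], [Y → . - a] }

Start with: [B → . C - C]
  [B → . C - C] has the dot before C: add [C → . Y], [C → . B Y B]
  [C → . Y] has the dot before Y: add [Y → . - C], [Y → . - a]
  [C → . B Y B] has the dot before B: add [B → . a a /]
No further items can be added.

CLOSURE = { [B → . C - C], [B → . a a /], [C → . B Y B], [C → . Y], [Y → . - C], [Y → . - a] }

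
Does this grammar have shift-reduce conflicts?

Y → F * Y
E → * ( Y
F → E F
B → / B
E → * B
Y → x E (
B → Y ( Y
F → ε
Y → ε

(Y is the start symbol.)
Augment with Y' → Y and build the canonical LR(0) collection (I0 = CLOSURE({[Y' → . Y]}), then GOTO on every symbol after a dot until no new states appear). It has 19 states:
  I0: { [E → . * ( Y], [E → . * B], [F → . E F], [F → .], [Y → . F * Y], [Y → . x E (], [Y → .], [Y' → . Y] }  — shift, 2 reduces
  I1: { [B → . / B], [B → . Y ( Y], [E → * . ( Y], [E → * . B], [E → . * ( Y], [E → . * B], [F → . E F], [F → .], [Y → . F * Y], [Y → . x E (], [Y → .] }  — shift, 2 reduces
  I2: { [E → . * ( Y], [E → . * B], [F → . E F], [F → .], [F → E . F] }  — shift, reduce
  I3: { [Y → F . * Y] }  — shift
  I4: { [Y' → Y .] }  — accept
  I5: { [E → . * ( Y], [E → . * B], [Y → x . E (] }  — shift
  I6: { [Y → x E . (] }  — shift
  I7: { [Y → x E ( .] }  — reduce
  I8: { [E → . * ( Y], [E → . * B], [F → . E F], [F → .], [Y → . F * Y], [Y → . x E (], [Y → .], [Y → F * . Y] }  — shift, 2 reduces
  I9: { [Y → F * Y .] }  — reduce
  I10: { [F → E F .] }  — reduce
  I11: { [E → * ( . Y], [E → . * ( Y], [E → . * B], [F → . E F], [F → .], [Y → . F * Y], [Y → . x E (], [Y → .] }  — shift, 2 reduces
  I12: { [B → . / B], [B → . Y ( Y], [B → / . B], [E → . * ( Y], [E → . * B], [F → . E F], [F → .], [Y → . F * Y], [Y → . x E (], [Y → .] }  — shift, 2 reduces
  I13: { [E → * B .] }  — reduce
  I14: { [B → Y . ( Y] }  — shift
  I15: { [B → Y ( . Y], [E → . * ( Y], [E → . * B], [F → . E F], [F → .], [Y → . F * Y], [Y → . x E (], [Y → .] }  — shift, 2 reduces
  I16: { [B → Y ( Y .] }  — reduce
  I17: { [B → / B .] }  — reduce
  I18: { [E → * ( Y .] }  — reduce

I0 contains reduce items [F → .], [Y → .] and shift items [E → . * ( Y], [E → . * B], [Y → . x E (] — shift-reduce conflict.
I1 contains reduce items [F → .], [Y → .] and shift items [B → . / B], [E → . * ( Y], [E → * . ( Y], [E → . * B], [Y → . x E (] — shift-reduce conflict.
I2 contains reduce item [F → .] and shift items [E → . * ( Y], [E → . * B] — shift-reduce conflict.
I8 contains reduce items [F → .], [Y → .] and shift items [E → . * ( Y], [E → . * B], [Y → . x E (] — shift-reduce conflict.
I11 contains reduce items [F → .], [Y → .] and shift items [E → . * ( Y], [E → . * B], [Y → . x E (] — shift-reduce conflict.
I12 contains reduce items [F → .], [Y → .] and shift items [B → . / B], [E → . * ( Y], [E → . * B], [Y → . x E (] — shift-reduce conflict.
I15 contains reduce items [F → .], [Y → .] and shift items [E → . * ( Y], [E → . * B], [Y → . x E (] — shift-reduce conflict.

Answer: Yes — I0: [F → .] vs [E → . * ( Y]; I1: [F → .] vs [B → . / B]; I2: [F → .] vs [E → . * ( Y]; I8: [F → .] vs [E → . * ( Y]; I11: [F → .] vs [E → . * ( Y]; I12: [F → .] vs [B → . / B]; I15: [F → .] vs [E → . * ( Y]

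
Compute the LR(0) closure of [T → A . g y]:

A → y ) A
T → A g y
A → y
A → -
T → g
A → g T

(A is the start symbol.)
{ [T → A . g y] }

To compute CLOSURE, for each item [A → α.Bβ] where B is a non-terminal, add [B → .γ] for all productions B → γ; repeat for the newly added items until nothing changes.

Start with: [T → A . g y]
The dot precedes the terminal g, so nothing is added.

CLOSURE = { [T → A . g y] }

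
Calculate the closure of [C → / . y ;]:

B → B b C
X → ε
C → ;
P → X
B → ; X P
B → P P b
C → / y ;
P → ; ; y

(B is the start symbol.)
To compute CLOSURE, for each item [A → α.Bβ] where B is a non-terminal, add [B → .γ] for all productions B → γ; repeat for the newly added items until nothing changes.

Start with: [C → / . y ;]
The dot precedes the terminal y, so nothing is added.

CLOSURE = { [C → / . y ;] }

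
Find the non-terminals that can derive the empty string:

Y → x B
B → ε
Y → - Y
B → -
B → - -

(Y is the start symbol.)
A non-terminal is nullable if it can derive ε (the empty string): either it has an ε-production, or it has a production whose right-hand side consists entirely of nullable non-terminals.

ε-productions: B → ε
So B is immediately nullable.
No further non-terminal can be added: every production for the remaining non-terminals contains a terminal or a non-nullable non-terminal.
Nullable = { 'B' }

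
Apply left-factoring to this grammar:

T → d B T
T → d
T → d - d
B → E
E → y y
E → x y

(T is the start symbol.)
T → d T'
T' → B T
T' → ε
T' → - d
B → E
E → y y
E → x y

Left-factoring transforms A → αβ₁ | αβ₂ into A → αA' and A' → β₁ | β₂
(α is the longest common prefix among the alternatives). Repeat until
no nonterminal has two alternatives with a common prefix.

Round 1: T has alternatives sharing prefix 'd'. Introduce T': T → d T'
  Add: T' → B T
  Add: T' → ε
  Add: T' → - d

No remaining common prefixes — done.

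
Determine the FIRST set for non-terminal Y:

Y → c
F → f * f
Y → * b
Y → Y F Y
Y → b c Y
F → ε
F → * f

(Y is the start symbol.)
To compute FIRST(Y), examine every production with Y on the left-hand side, reading each right-hand side left to right until a non-nullable symbol is reached.

From Y → c:
  - c is a terminal: add 'c' and stop
From Y → * b:
  - '*' is a terminal: add '*' and stop
From Y → Y F Y:
  - Y is the symbol being defined: contributes nothing new
    Y is not nullable, so stop
From Y → b c Y:
  - b is a terminal: add 'b' and stop

Collecting: FIRST(Y) = { '*', 'b', 'c' }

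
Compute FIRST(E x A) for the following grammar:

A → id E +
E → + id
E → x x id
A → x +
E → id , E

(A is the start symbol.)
{ '+', 'id', 'x' }

FIRST sets of the non-terminals involved (from the grammar, by fixed-point iteration):
  FIRST(E) = { '+', 'id', 'x' }

To compute FIRST(E x A), process the symbols left to right:
Symbol E is a non-terminal. Add FIRST(E) \ {ε} = { '+', 'id', 'x' }
E is not nullable (ε ∉ FIRST(E)), so stop here.
FIRST(E x A) = { '+', 'id', 'x' }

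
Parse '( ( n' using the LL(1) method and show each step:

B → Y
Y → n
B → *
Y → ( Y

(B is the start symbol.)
LL(1) parsing maintains a stack (initially the start symbol over $) and the input. At each step: if the stack top is a terminal, match it against the current input token; if it is a non-terminal N, replace it with the RHS of M[N, lookahead] (the unique production whose predict set contains the lookahead).

Stack is shown with the top on the left.

Stack  Input    Action
----------------------
B $    ( ( n $  output B → Y
Y $    ( ( n $  output Y → ( Y
( Y $  ( ( n $  match '('
Y $    ( n $    output Y → ( Y
( Y $  ( n $    match '('
Y $    n $      output Y → n
n $    n $      match 'n'
$      $        accept

The string is accepted.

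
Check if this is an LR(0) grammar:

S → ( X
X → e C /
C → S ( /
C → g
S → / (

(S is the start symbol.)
Augment with S' → S and build the canonical LR(0) collection (I0 = CLOSURE({[S' → . S]}), then GOTO on every symbol after a dot until no new states appear). It has 13 states:
  I0: { [S → . ( X], [S → . / (], [S' → . S] }  — shift
  I1: { [S → ( . X], [X → . e C /] }  — shift
  I2: { [S → / . (] }  — shift
  I3: { [S' → S .] }  — accept
  I4: { [S → / ( .] }  — reduce
  I5: { [S → ( X .] }  — reduce
  I6: { [C → . S ( /], [C → . g], [S → . ( X], [S → . / (], [X → e . C /] }  — shift
  I7: { [X → e C . /] }  — shift
  I8: { [C → S . ( /] }  — shift
  I9: { [C → g .] }  — reduce
  I10: { [C → S ( . /] }  — shift
  I11: { [C → S ( / .] }  — reduce
  I12: { [X → e C / .] }  — reduce

Every state is either a pure shift/goto state or contains exactly one complete item and nothing to shift — no conflicts. The grammar is LR(0).

Answer: Yes, the grammar is LR(0)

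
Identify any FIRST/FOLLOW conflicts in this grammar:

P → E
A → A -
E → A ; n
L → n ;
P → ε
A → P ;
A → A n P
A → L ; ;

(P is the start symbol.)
Nullable non-terminals: P.
FIRST sets used below: FIRST(E) = { ';', 'n' }

P: nullable alternative(s) P → ε; FOLLOW(P) = { $, '-', ';', 'n' }
  P → E: FIRST \ {ε} = { ';', 'n' } — overlaps FOLLOW(P) on { ';', 'n' }: CONFLICT
  P → ε: FIRST \ {ε} = { } — this is the only nullable alternative, skip

A, E, L have no nullable alternative, so no FIRST/FOLLOW check is needed there.

So the grammar has 1 FIRST/FOLLOW conflict (marked CONFLICT above).

Answer: Yes. P → E with FOLLOW(P) on { ';', 'n' }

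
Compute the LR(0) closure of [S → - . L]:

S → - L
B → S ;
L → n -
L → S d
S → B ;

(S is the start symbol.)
{ [B → . S ;], [L → . S d], [L → . n -], [S → - . L], [S → . - L], [S → . B ;] }

To compute CLOSURE, for each item [A → α.Bβ] where B is a non-terminal, add [B → .γ] for all productions B → γ; repeat for the newly added items until nothing changes.

Start with: [S → - . L]
  [S → - . L] has the dot before L: add [L → . n -], [L → . S d]
  [L → . S d] has the dot before S: add [S → . - L], [S → . B ;]
  [S → . B ;] has the dot before B: add [B → . S ;]
No further items can be added.

CLOSURE = { [B → . S ;], [L → . S d], [L → . n -], [S → - . L], [S → . - L], [S → . B ;] }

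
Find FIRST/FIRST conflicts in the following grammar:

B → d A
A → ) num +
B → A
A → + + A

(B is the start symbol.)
No FIRST/FIRST conflicts.

A FIRST/FIRST conflict occurs when two productions N → α and N → β for the same non-terminal have FIRST(α) ∩ FIRST(β) ≠ ∅ (with ε ∈ FIRST of a nullable right-hand side, so two nullable alternatives also conflict).

FIRST sets of the non-terminals at (or reachable through a nullable prefix from) the front of some alternative:
  FIRST(A) = { ')', '+' }

Productions for B:
  B → d A: FIRST = { 'd' }
  B → A: FIRST = { ')', '+' }
Productions for A:
  A → ) num +: FIRST = { ')' }
  A → + + A: FIRST = { '+' }

All alternatives of each non-terminal have pairwise disjoint FIRST sets.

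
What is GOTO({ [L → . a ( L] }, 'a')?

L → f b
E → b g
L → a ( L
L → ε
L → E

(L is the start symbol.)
GOTO(I, 'a') = CLOSURE({ [A → αX.β] : [A → α.Xβ] ∈ I, X = 'a' })

Items with dot before 'a', with the dot advanced:
  [L → . a ( L] → [L → a . ( L]
Closure adds nothing (no advanced item has the dot before a non-terminal).

GOTO = { [L → a . ( L] }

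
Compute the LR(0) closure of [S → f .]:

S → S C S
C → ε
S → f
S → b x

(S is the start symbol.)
To compute CLOSURE, for each item [A → α.Bβ] where B is a non-terminal, add [B → .γ] for all productions B → γ; repeat for the newly added items until nothing changes.

Start with: [S → f .]
The dot is at the end, so nothing is added.

CLOSURE = { [S → f .] }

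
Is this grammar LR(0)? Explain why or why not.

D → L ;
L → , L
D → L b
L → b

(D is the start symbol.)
Yes, the grammar is LR(0)

Augment with D' → D and build the canonical LR(0) collection (I0 = CLOSURE({[D' → . D]}), then GOTO on every symbol after a dot until no new states appear). It has 8 states:
  I0: { [D → . L ;], [D → . L b], [D' → . D], [L → . , L], [L → . b] }  — shift
  I1: { [L → , . L], [L → . , L], [L → . b] }  — shift
  I2: { [D' → D .] }  — accept
  I3: { [D → L . ;], [D → L . b] }  — shift
  I4: { [L → b .] }  — reduce
  I5: { [D → L ; .] }  — reduce
  I6: { [D → L b .] }  — reduce
  I7: { [L → , L .] }  — reduce

Every state is either a pure shift/goto state or contains exactly one complete item and nothing to shift — no conflicts. The grammar is LR(0).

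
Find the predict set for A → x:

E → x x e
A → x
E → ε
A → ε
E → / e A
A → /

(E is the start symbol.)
{ 'x' }

PREDICT(A → x) = (FIRST(RHS) \ {ε}) ∪ (FOLLOW(A) if ε ∈ FIRST(RHS), i.e. RHS ⇒* ε)
FIRST(x) = { 'x' }
ε ∉ FIRST(x), so FOLLOW(A) is not added.
PREDICT(A → x) = { 'x' }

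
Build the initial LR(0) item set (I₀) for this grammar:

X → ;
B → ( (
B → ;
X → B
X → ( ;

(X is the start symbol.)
First, augment the grammar with X' → X
I₀ = CLOSURE({ [X' → . X] }):
  [X' → . X] has the dot before X: add [X → . ;], [X → . B], [X → . ( ;]
  [X → . B] has the dot before B: add [B → . ( (], [B → . ;]
No further items can be added.

I₀ = { [B → . ( (], [B → . ;], [X → . ( ;], [X → . ;], [X → . B], [X' → . X] }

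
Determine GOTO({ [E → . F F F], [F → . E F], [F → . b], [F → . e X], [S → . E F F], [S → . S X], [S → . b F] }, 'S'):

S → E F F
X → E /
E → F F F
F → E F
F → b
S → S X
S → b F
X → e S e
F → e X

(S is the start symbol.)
GOTO(I, 'S') = CLOSURE({ [A → αX.β] : [A → α.Xβ] ∈ I, X = 'S' })

Items with dot before 'S', with the dot advanced:
  [S → . S X] → [S → S . X]
Closure of the advanced items:
  [S → S . X] has the dot before X: add [X → . E /], [X → . e S e]
  [X → . E /] has the dot before E: add [E → . F F F]
  [E → . F F F] has the dot before F: add [F → . E F], [F → . b], [F → . e X]

GOTO = { [E → . F F F], [F → . E F], [F → . b], [F → . e X], [S → S . X], [X → . E /], [X → . e S e] }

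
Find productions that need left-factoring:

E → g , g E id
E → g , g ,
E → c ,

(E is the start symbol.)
Left-factoring is needed when two productions for the same non-terminal
share a common prefix on the right-hand side.

Productions for E:
  E → g , g E id
  E → g , g ,
  E → c ,

Found common prefix 'g , g' in productions for E

Answer: Yes, E has productions with common prefix 'g , g'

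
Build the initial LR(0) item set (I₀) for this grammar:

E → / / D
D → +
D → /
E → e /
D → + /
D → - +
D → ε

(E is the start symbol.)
{ [E → . / / D], [E → . e /], [E' → . E] }

First, augment the grammar with E' → E
I₀ = CLOSURE({ [E' → . E] }):
  [E' → . E] has the dot before E: add [E → . / / D], [E → . e /]
No further items can be added.

I₀ = { [E → . / / D], [E → . e /], [E' → . E] }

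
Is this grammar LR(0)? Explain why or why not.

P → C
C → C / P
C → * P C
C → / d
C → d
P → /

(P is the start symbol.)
Augment with P' → P and build the canonical LR(0) collection (I0 = CLOSURE({[P' → . P]}), then GOTO on every symbol after a dot until no new states appear). It has 12 states:
  I0: { [C → . * P C], [C → . / d], [C → . C / P], [C → . d], [P → . /], [P → . C], [P' → . P] }  — shift
  I1: { [C → * . P C], [C → . * P C], [C → . / d], [C → . C / P], [C → . d], [P → . /], [P → . C] }  — shift
  I2: { [C → / . d], [P → / .] }  — shift, reduce
  I3: { [C → C . / P], [P → C .] }  — shift, reduce
  I4: { [P' → P .] }  — accept
  I5: { [C → d .] }  — reduce
  I6: { [C → . * P C], [C → . / d], [C → . C / P], [C → . d], [C → C / . P], [P → . /], [P → . C] }  — shift
  I7: { [C → C / P .] }  — reduce
  I8: { [C → / d .] }  — reduce
  I9: { [C → * P . C], [C → . * P C], [C → . / d], [C → . C / P], [C → . d] }  — shift
  I10: { [C → / . d] }  — shift
  I11: { [C → * P C .], [C → C . / P] }  — shift, reduce

Conflict in state I2:
  Shift-reduce conflict between [P → / .] and [C → / . d]
So the grammar is NOT LR(0).

Answer: No. Shift-reduce conflict between [P → / .] and [C → / . d]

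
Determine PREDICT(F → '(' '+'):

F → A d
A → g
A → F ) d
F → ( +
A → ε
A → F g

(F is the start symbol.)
PREDICT(F → '(' '+') = (FIRST(RHS) \ {ε}) ∪ (FOLLOW(F) if ε ∈ FIRST(RHS), i.e. RHS ⇒* ε)
FIRST('(' '+') = { '(' }
ε ∉ FIRST('(' '+'), so FOLLOW(F) is not added.
PREDICT(F → '(' '+') = { '(' }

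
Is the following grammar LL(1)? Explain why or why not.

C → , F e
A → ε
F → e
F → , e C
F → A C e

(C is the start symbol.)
A grammar is LL(1) if for each non-terminal N with multiple productions, the predict sets of those productions are pairwise disjoint, where PREDICT(N → α) = (FIRST(α) \ {ε}) ∪ (FOLLOW(N) if α ⇒* ε).

Relevant sets:
  FIRST(A) = { ε }
  FIRST(C) = { ',' }

For F:
  PREDICT(F → e) = { 'e' }
  PREDICT(F → ',' e C) = { ',' }
  PREDICT(F → A C e) = { ',' }
C, A have a single production, so nothing to check there.

Conflict found: Predict set conflict for F: { ',' }
The grammar is NOT LL(1).

Answer: No. Predict set conflict for F: { ',' }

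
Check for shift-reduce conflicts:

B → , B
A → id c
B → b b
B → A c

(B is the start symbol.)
Augment with B' → B and build the canonical LR(0) collection (I0 = CLOSURE({[B' → . B]}), then GOTO on every symbol after a dot until no new states appear). It has 10 states:
  I0: { [A → . id c], [B → . , B], [B → . A c], [B → . b b], [B' → . B] }  — shift
  I1: { [A → . id c], [B → , . B], [B → . , B], [B → . A c], [B → . b b] }  — shift
  I2: { [B → A . c] }  — shift
  I3: { [B' → B .] }  — accept
  I4: { [B → b . b] }  — shift
  I5: { [A → id . c] }  — shift
  I6: { [A → id c .] }  — reduce
  I7: { [B → b b .] }  — reduce
  I8: { [B → A c .] }  — reduce
  I9: { [B → , B .] }  — reduce

No state contains both a complete item and a shift item.

Answer: No shift-reduce conflicts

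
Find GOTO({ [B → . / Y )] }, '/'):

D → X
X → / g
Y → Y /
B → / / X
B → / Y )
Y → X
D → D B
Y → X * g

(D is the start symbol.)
GOTO(I, '/') = CLOSURE({ [A → αX.β] : [A → α.Xβ] ∈ I, X = '/' })

Items with dot before '/', with the dot advanced:
  [B → . / Y )] → [B → / . Y )]
Closure of the advanced items:
  [B → / . Y )] has the dot before Y: add [Y → . Y /], [Y → . X], [Y → . X * g]
  [Y → . X] has the dot before X: add [X → . / g]

GOTO = { [B → / . Y )], [X → . / g], [Y → . X * g], [Y → . X], [Y → . Y /] }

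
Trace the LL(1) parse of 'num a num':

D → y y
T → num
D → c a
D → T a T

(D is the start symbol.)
Stack is shown with the top on the left.

Stack      Input        Action
------------------------------
D $        num a num $  output D → T a T
T a T $    num a num $  output T → num
num a T $  num a num $  match 'num'
a T $      a num $      match 'a'
T $        num $        output T → num
num $      num $        match 'num'
$          $            accept

The string is accepted.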